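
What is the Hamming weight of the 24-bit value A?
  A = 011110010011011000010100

011110010011011000010100
1-bits at positions (from bit 0 = LSB): 2, 4, 9, 10, 12, 13, 16, 19, 20, 21, 22
Count = 11

Answer: 11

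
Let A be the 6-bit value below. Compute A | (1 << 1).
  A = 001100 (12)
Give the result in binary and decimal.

Mask = 1 << 1 = 000010
Bit 1 of A is 0, so OR-ing with the mask flips it to 1.
  001100
| 000010
--------
  001110

Answer: 001110 (14)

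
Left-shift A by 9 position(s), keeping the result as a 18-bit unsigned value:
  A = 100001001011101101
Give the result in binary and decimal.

Shift left by 9: drop the top 9 bit(s), append 9 zero(s) on the right.
  100001001011101101  ->  discard [100001001], keep [011101101], append 000000000
= 011101101000000000

Answer: 011101101000000000 (121344)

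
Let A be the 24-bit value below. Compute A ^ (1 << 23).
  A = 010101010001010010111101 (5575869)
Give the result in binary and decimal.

Mask = 1 << 23 = 100000000000000000000000
Bit 23 of A is 0; XOR with the mask flips it to 1.
  010101010001010010111101
^ 100000000000000000000000
--------------------------
  110101010001010010111101

Answer: 110101010001010010111101 (13964477)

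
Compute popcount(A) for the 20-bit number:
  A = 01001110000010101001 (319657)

01001110000010101001
1-bits at positions (from bit 0 = LSB): 0, 3, 5, 7, 13, 14, 15, 18
Count = 8

Answer: 8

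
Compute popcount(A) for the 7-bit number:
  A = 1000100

1000100
1-bits at positions (from bit 0 = LSB): 2, 6
Count = 2

Answer: 2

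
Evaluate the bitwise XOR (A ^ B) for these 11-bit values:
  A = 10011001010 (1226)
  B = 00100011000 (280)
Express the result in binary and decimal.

Apply ^ to each column (1 where bits differ):
  10011001010
^ 00100011000
-------------
  10111010010

Answer: 10111010010 (1490)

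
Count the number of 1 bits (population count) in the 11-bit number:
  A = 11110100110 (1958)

11110100110
1-bits at positions (from bit 0 = LSB): 1, 2, 5, 7, 8, 9, 10
Count = 7

Answer: 7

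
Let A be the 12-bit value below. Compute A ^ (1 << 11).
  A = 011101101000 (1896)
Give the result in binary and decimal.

Mask = 1 << 11 = 100000000000
Bit 11 of A is 0; XOR with the mask flips it to 1.
  011101101000
^ 100000000000
--------------
  111101101000

Answer: 111101101000 (3944)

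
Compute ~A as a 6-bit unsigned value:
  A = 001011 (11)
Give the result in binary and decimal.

Flip each bit (0->1, 1->0):
  001011
  110100

Answer: 110100 (52)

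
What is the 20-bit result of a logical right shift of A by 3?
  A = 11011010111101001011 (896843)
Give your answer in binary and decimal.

Logical shift right by 3: drop the bottom 3 bit(s), prepend 3 zero(s) on the left.
  11011010111101001011  ->  keep [11011010111101001], discard [011], prepend 000
= 00011011010111101001

Answer: 00011011010111101001 (112105)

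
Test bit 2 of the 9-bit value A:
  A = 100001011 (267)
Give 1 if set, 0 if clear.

Bit 2 is the 3rd from the right.
  100001011
        ^
That bit is 0.

Answer: 0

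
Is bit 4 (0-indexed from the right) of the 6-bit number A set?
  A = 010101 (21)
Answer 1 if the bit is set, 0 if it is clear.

Bit 4 is the 5th from the right.
  010101
   ^
That bit is 1.

Answer: 1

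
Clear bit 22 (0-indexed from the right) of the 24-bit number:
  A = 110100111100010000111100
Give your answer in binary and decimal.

Mask = ~(1 << 22) = 101111111111111111111111
Bit 22 of A is 1, so AND-ing with the mask clears it to 0.
  110100111100010000111100
& 101111111111111111111111
--------------------------
  100100111100010000111100

Answer: 100100111100010000111100 (9684028)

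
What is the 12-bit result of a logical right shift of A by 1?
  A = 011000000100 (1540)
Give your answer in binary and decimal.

Logical shift right by 1: drop the bottom 1 bit(s), prepend 1 zero(s) on the left.
  011000000100  ->  keep [01100000010], discard [0], prepend 0
= 001100000010

Answer: 001100000010 (770)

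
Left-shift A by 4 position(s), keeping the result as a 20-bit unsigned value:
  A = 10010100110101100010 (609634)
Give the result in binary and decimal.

Shift left by 4: drop the top 4 bit(s), append 4 zero(s) on the right.
  10010100110101100010  ->  discard [1001], keep [0100110101100010], append 0000
= 01001101011000100000

Answer: 01001101011000100000 (316960)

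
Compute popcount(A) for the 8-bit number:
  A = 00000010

00000010
1-bits at positions (from bit 0 = LSB): 1
Count = 1

Answer: 1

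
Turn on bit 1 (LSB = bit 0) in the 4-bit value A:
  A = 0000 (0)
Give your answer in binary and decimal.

Mask = 1 << 1 = 0010
Bit 1 of A is 0, so OR-ing with the mask flips it to 1.
  0000
| 0010
------
  0010

Answer: 0010 (2)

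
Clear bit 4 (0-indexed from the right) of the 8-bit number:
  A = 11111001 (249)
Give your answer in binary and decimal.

Mask = ~(1 << 4) = 11101111
Bit 4 of A is 1, so AND-ing with the mask clears it to 0.
  11111001
& 11101111
----------
  11101001

Answer: 11101001 (233)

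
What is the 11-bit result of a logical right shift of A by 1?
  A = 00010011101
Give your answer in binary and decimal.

Logical shift right by 1: drop the bottom 1 bit(s), prepend 1 zero(s) on the left.
  00010011101  ->  keep [0001001110], discard [1], prepend 0
= 00001001110

Answer: 00001001110 (78)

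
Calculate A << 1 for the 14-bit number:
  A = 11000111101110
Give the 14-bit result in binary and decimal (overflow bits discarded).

Shift left by 1: drop the top 1 bit(s), append 1 zero(s) on the right.
  11000111101110  ->  discard [1], keep [1000111101110], append 0
= 10001111011100

Answer: 10001111011100 (9180)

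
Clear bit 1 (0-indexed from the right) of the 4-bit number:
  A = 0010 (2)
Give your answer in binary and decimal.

Mask = ~(1 << 1) = 1101
Bit 1 of A is 1, so AND-ing with the mask clears it to 0.
  0010
& 1101
------
  0000

Answer: 0000 (0)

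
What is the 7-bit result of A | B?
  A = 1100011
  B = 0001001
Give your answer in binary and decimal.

Apply | to each column (1 where either bit is 1):
  1100011
| 0001001
---------
  1101011

Answer: 1101011 (107)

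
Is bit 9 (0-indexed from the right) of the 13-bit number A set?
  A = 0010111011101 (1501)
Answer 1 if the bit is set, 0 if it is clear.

Bit 9 is the 10th from the right.
  0010111011101
     ^
That bit is 0.

Answer: 0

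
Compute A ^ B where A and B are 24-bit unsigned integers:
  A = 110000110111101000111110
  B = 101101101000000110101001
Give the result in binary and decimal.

Apply ^ to each column (1 where bits differ):
  110000110111101000111110
^ 101101101000000110101001
--------------------------
  011101011111101110010111

Answer: 011101011111101110010111 (7732119)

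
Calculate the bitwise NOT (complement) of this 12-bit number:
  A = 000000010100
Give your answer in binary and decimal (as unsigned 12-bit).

Flip each bit (0->1, 1->0):
  000000010100
  111111101011

Answer: 111111101011 (4075)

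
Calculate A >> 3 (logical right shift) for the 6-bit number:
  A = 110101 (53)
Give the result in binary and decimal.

Logical shift right by 3: drop the bottom 3 bit(s), prepend 3 zero(s) on the left.
  110101  ->  keep [110], discard [101], prepend 000
= 000110

Answer: 000110 (6)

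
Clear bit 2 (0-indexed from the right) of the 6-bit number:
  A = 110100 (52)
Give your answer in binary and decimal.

Mask = ~(1 << 2) = 111011
Bit 2 of A is 1, so AND-ing with the mask clears it to 0.
  110100
& 111011
--------
  110000

Answer: 110000 (48)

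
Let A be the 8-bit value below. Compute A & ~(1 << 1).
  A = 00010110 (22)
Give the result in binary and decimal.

Mask = ~(1 << 1) = 11111101
Bit 1 of A is 1, so AND-ing with the mask clears it to 0.
  00010110
& 11111101
----------
  00010100

Answer: 00010100 (20)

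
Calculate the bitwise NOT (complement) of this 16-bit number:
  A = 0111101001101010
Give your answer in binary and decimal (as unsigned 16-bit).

Flip each bit (0->1, 1->0):
  0111101001101010
  1000010110010101

Answer: 1000010110010101 (34197)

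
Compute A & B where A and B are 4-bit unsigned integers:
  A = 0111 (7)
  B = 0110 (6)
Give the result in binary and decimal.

Apply & to each column (1 only where both bits are 1):
  0111
& 0110
------
  0110

Answer: 0110 (6)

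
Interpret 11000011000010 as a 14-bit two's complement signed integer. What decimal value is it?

MSB is 1, so the value is negative. Find the magnitude:
1. Invert bits:  00111100111101
2. Add 1:        00111100111110  = 3902
3. Apply sign:   -3902

Answer: -3902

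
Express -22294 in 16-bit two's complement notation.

1. Binary of +22294:  0101011100010110
2. Invert bits:     1010100011101001
3. Add 1:           1010100011101010

Answer: 1010100011101010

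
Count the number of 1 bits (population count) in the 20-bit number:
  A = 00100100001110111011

00100100001110111011
1-bits at positions (from bit 0 = LSB): 0, 1, 3, 4, 5, 7, 8, 9, 14, 17
Count = 10

Answer: 10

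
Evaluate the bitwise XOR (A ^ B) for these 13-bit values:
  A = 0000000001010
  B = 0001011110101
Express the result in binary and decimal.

Apply ^ to each column (1 where bits differ):
  0000000001010
^ 0001011110101
---------------
  0001011111111

Answer: 0001011111111 (767)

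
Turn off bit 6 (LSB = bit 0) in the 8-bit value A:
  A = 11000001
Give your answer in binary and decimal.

Mask = ~(1 << 6) = 10111111
Bit 6 of A is 1, so AND-ing with the mask clears it to 0.
  11000001
& 10111111
----------
  10000001

Answer: 10000001 (129)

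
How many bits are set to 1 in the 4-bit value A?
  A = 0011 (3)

0011
1-bits at positions (from bit 0 = LSB): 0, 1
Count = 2

Answer: 2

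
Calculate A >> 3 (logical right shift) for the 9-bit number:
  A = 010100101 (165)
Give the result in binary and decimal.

Logical shift right by 3: drop the bottom 3 bit(s), prepend 3 zero(s) on the left.
  010100101  ->  keep [010100], discard [101], prepend 000
= 000010100

Answer: 000010100 (20)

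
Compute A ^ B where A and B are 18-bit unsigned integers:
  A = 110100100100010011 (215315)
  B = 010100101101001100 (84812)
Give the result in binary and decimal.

Apply ^ to each column (1 where bits differ):
  110100100100010011
^ 010100101101001100
--------------------
  100000001001011111

Answer: 100000001001011111 (131679)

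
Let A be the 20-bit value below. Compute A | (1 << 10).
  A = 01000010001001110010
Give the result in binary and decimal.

Mask = 1 << 10 = 00000000010000000000
Bit 10 of A is 0, so OR-ing with the mask flips it to 1.
  01000010001001110010
| 00000000010000000000
----------------------
  01000010011001110010

Answer: 01000010011001110010 (271986)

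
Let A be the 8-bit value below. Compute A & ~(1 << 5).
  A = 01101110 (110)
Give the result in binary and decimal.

Mask = ~(1 << 5) = 11011111
Bit 5 of A is 1, so AND-ing with the mask clears it to 0.
  01101110
& 11011111
----------
  01001110

Answer: 01001110 (78)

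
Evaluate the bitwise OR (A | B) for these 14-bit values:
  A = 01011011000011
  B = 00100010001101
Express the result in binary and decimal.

Apply | to each column (1 where either bit is 1):
  01011011000011
| 00100010001101
----------------
  01111011001111

Answer: 01111011001111 (7887)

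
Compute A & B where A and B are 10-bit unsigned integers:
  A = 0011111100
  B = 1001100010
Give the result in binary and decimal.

Apply & to each column (1 only where both bits are 1):
  0011111100
& 1001100010
------------
  0001100000

Answer: 0001100000 (96)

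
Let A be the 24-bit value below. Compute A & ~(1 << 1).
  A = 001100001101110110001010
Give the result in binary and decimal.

Mask = ~(1 << 1) = 111111111111111111111101
Bit 1 of A is 1, so AND-ing with the mask clears it to 0.
  001100001101110110001010
& 111111111111111111111101
--------------------------
  001100001101110110001000

Answer: 001100001101110110001000 (3202440)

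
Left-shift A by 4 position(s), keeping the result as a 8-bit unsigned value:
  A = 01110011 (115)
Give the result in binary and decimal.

Shift left by 4: drop the top 4 bit(s), append 4 zero(s) on the right.
  01110011  ->  discard [0111], keep [0011], append 0000
= 00110000

Answer: 00110000 (48)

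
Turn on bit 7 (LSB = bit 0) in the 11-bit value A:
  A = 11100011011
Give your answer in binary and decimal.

Mask = 1 << 7 = 00010000000
Bit 7 of A is 0, so OR-ing with the mask flips it to 1.
  11100011011
| 00010000000
-------------
  11110011011

Answer: 11110011011 (1947)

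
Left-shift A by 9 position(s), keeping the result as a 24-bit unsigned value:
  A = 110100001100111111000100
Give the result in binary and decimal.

Shift left by 9: drop the top 9 bit(s), append 9 zero(s) on the right.
  110100001100111111000100  ->  discard [110100001], keep [100111111000100], append 000000000
= 100111111000100000000000

Answer: 100111111000100000000000 (10455040)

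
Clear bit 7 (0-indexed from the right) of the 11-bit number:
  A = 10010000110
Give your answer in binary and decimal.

Mask = ~(1 << 7) = 11101111111
Bit 7 of A is 1, so AND-ing with the mask clears it to 0.
  10010000110
& 11101111111
-------------
  10000000110

Answer: 10000000110 (1030)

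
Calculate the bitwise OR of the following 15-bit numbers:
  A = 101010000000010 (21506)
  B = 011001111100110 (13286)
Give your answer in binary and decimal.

Apply | to each column (1 where either bit is 1):
  101010000000010
| 011001111100110
-----------------
  111011111100110

Answer: 111011111100110 (30694)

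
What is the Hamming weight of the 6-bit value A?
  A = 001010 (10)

001010
1-bits at positions (from bit 0 = LSB): 1, 3
Count = 2

Answer: 2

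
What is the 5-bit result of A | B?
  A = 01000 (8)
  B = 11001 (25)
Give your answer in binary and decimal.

Apply | to each column (1 where either bit is 1):
  01000
| 11001
-------
  11001

Answer: 11001 (25)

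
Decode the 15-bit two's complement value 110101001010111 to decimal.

MSB is 1, so the value is negative. Find the magnitude:
1. Invert bits:  001010110101000
2. Add 1:        001010110101001  = 5545
3. Apply sign:   -5545

Answer: -5545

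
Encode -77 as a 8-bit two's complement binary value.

1. Binary of +77:  01001101
2. Invert bits:     10110010
3. Add 1:           10110011

Answer: 10110011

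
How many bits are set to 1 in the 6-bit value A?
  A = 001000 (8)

001000
1-bits at positions (from bit 0 = LSB): 3
Count = 1

Answer: 1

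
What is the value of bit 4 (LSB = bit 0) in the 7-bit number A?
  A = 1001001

Bit 4 is the 5th from the right.
  1001001
    ^
That bit is 0.

Answer: 0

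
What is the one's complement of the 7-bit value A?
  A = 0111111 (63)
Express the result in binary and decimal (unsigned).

Flip each bit (0->1, 1->0):
  0111111
  1000000

Answer: 1000000 (64)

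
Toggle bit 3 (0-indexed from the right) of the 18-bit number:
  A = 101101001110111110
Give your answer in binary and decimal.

Mask = 1 << 3 = 000000000000001000
Bit 3 of A is 1; XOR with the mask flips it to 0.
  101101001110111110
^ 000000000000001000
--------------------
  101101001110110110

Answer: 101101001110110110 (185270)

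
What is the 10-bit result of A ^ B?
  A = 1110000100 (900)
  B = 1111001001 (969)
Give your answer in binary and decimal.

Apply ^ to each column (1 where bits differ):
  1110000100
^ 1111001001
------------
  0001001101

Answer: 0001001101 (77)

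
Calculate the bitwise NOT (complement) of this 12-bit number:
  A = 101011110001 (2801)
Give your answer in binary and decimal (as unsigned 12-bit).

Flip each bit (0->1, 1->0):
  101011110001
  010100001110

Answer: 010100001110 (1294)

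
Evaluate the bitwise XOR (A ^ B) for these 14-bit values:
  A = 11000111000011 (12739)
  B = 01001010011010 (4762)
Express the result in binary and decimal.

Apply ^ to each column (1 where bits differ):
  11000111000011
^ 01001010011010
----------------
  10001101011001

Answer: 10001101011001 (9049)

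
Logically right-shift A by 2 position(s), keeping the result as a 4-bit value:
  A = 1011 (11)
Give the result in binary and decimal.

Logical shift right by 2: drop the bottom 2 bit(s), prepend 2 zero(s) on the left.
  1011  ->  keep [10], discard [11], prepend 00
= 0010

Answer: 0010 (2)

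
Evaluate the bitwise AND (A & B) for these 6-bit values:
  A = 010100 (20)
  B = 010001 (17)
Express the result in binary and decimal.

Apply & to each column (1 only where both bits are 1):
  010100
& 010001
--------
  010000

Answer: 010000 (16)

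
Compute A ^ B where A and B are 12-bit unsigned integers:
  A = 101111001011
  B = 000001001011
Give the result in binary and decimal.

Apply ^ to each column (1 where bits differ):
  101111001011
^ 000001001011
--------------
  101110000000

Answer: 101110000000 (2944)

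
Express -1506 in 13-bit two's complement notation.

1. Binary of +1506:  0010111100010
2. Invert bits:     1101000011101
3. Add 1:           1101000011110

Answer: 1101000011110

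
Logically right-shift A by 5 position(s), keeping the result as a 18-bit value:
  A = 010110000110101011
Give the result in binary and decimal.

Logical shift right by 5: drop the bottom 5 bit(s), prepend 5 zero(s) on the left.
  010110000110101011  ->  keep [0101100001101], discard [01011], prepend 00000
= 000000101100001101

Answer: 000000101100001101 (2829)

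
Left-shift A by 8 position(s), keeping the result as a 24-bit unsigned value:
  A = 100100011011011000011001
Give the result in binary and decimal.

Shift left by 8: drop the top 8 bit(s), append 8 zero(s) on the right.
  100100011011011000011001  ->  discard [10010001], keep [1011011000011001], append 00000000
= 101101100001100100000000

Answer: 101101100001100100000000 (11933952)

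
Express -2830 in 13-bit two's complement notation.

1. Binary of +2830:  0101100001110
2. Invert bits:     1010011110001
3. Add 1:           1010011110010

Answer: 1010011110010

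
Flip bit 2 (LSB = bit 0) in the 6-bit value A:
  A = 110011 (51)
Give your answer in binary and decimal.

Mask = 1 << 2 = 000100
Bit 2 of A is 0; XOR with the mask flips it to 1.
  110011
^ 000100
--------
  110111

Answer: 110111 (55)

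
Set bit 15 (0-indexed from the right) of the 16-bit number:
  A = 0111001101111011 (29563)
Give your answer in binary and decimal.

Mask = 1 << 15 = 1000000000000000
Bit 15 of A is 0, so OR-ing with the mask flips it to 1.
  0111001101111011
| 1000000000000000
------------------
  1111001101111011

Answer: 1111001101111011 (62331)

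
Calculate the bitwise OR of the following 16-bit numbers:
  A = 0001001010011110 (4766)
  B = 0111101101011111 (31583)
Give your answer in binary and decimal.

Apply | to each column (1 where either bit is 1):
  0001001010011110
| 0111101101011111
------------------
  0111101111011111

Answer: 0111101111011111 (31711)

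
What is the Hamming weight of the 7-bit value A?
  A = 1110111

1110111
1-bits at positions (from bit 0 = LSB): 0, 1, 2, 4, 5, 6
Count = 6

Answer: 6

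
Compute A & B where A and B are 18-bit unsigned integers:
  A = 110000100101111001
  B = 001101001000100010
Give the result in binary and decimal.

Apply & to each column (1 only where both bits are 1):
  110000100101111001
& 001101001000100010
--------------------
  000000000000100000

Answer: 000000000000100000 (32)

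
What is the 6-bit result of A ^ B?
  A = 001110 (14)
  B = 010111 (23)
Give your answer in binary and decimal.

Apply ^ to each column (1 where bits differ):
  001110
^ 010111
--------
  011001

Answer: 011001 (25)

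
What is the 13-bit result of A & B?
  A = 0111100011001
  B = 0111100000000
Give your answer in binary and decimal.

Apply & to each column (1 only where both bits are 1):
  0111100011001
& 0111100000000
---------------
  0111100000000

Answer: 0111100000000 (3840)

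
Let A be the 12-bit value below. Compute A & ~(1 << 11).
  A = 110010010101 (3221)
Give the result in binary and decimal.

Mask = ~(1 << 11) = 011111111111
Bit 11 of A is 1, so AND-ing with the mask clears it to 0.
  110010010101
& 011111111111
--------------
  010010010101

Answer: 010010010101 (1173)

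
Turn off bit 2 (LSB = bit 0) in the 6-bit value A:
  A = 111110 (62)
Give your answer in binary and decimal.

Mask = ~(1 << 2) = 111011
Bit 2 of A is 1, so AND-ing with the mask clears it to 0.
  111110
& 111011
--------
  111010

Answer: 111010 (58)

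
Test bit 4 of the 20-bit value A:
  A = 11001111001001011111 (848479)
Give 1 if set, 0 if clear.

Bit 4 is the 5th from the right.
  11001111001001011111
                 ^
That bit is 1.

Answer: 1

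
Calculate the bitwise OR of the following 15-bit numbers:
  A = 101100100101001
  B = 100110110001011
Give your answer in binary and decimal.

Apply | to each column (1 where either bit is 1):
  101100100101001
| 100110110001011
-----------------
  101110110101011

Answer: 101110110101011 (23979)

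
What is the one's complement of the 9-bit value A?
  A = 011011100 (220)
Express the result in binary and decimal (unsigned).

Flip each bit (0->1, 1->0):
  011011100
  100100011

Answer: 100100011 (291)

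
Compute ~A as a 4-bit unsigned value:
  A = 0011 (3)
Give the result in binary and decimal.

Flip each bit (0->1, 1->0):
  0011
  1100

Answer: 1100 (12)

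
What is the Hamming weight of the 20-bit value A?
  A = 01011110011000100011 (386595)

01011110011000100011
1-bits at positions (from bit 0 = LSB): 0, 1, 5, 9, 10, 13, 14, 15, 16, 18
Count = 10

Answer: 10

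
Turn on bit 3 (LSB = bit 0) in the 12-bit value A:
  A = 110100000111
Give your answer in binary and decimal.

Mask = 1 << 3 = 000000001000
Bit 3 of A is 0, so OR-ing with the mask flips it to 1.
  110100000111
| 000000001000
--------------
  110100001111

Answer: 110100001111 (3343)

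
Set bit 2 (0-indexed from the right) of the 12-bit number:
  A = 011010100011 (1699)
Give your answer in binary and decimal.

Mask = 1 << 2 = 000000000100
Bit 2 of A is 0, so OR-ing with the mask flips it to 1.
  011010100011
| 000000000100
--------------
  011010100111

Answer: 011010100111 (1703)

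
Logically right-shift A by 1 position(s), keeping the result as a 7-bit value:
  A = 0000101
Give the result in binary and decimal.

Logical shift right by 1: drop the bottom 1 bit(s), prepend 1 zero(s) on the left.
  0000101  ->  keep [000010], discard [1], prepend 0
= 0000010

Answer: 0000010 (2)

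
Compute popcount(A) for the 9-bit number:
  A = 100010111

100010111
1-bits at positions (from bit 0 = LSB): 0, 1, 2, 4, 8
Count = 5

Answer: 5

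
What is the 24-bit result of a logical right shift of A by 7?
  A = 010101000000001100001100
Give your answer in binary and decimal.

Logical shift right by 7: drop the bottom 7 bit(s), prepend 7 zero(s) on the left.
  010101000000001100001100  ->  keep [01010100000000110], discard [0001100], prepend 0000000
= 000000001010100000000110

Answer: 000000001010100000000110 (43014)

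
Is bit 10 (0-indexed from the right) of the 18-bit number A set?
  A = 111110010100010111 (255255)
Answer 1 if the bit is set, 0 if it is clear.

Bit 10 is the 11th from the right.
  111110010100010111
         ^
That bit is 1.

Answer: 1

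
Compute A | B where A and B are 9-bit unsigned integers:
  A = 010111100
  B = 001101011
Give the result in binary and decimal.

Apply | to each column (1 where either bit is 1):
  010111100
| 001101011
-----------
  011111111

Answer: 011111111 (255)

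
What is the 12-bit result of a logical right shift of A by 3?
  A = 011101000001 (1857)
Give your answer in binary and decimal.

Logical shift right by 3: drop the bottom 3 bit(s), prepend 3 zero(s) on the left.
  011101000001  ->  keep [011101000], discard [001], prepend 000
= 000011101000

Answer: 000011101000 (232)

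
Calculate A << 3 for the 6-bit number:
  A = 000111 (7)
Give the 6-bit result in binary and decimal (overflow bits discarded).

Shift left by 3: drop the top 3 bit(s), append 3 zero(s) on the right.
  000111  ->  discard [000], keep [111], append 000
= 111000

Answer: 111000 (56)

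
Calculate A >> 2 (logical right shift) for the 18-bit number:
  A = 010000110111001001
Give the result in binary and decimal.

Logical shift right by 2: drop the bottom 2 bit(s), prepend 2 zero(s) on the left.
  010000110111001001  ->  keep [0100001101110010], discard [01], prepend 00
= 000100001101110010

Answer: 000100001101110010 (17266)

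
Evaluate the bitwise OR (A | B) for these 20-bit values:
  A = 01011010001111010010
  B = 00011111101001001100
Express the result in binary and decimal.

Apply | to each column (1 where either bit is 1):
  01011010001111010010
| 00011111101001001100
----------------------
  01011111101111011110

Answer: 01011111101111011110 (392158)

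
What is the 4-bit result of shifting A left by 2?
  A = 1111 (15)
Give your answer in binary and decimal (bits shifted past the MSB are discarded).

Shift left by 2: drop the top 2 bit(s), append 2 zero(s) on the right.
  1111  ->  discard [11], keep [11], append 00
= 1100

Answer: 1100 (12)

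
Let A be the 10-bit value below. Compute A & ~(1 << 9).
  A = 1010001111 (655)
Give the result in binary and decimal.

Mask = ~(1 << 9) = 0111111111
Bit 9 of A is 1, so AND-ing with the mask clears it to 0.
  1010001111
& 0111111111
------------
  0010001111

Answer: 0010001111 (143)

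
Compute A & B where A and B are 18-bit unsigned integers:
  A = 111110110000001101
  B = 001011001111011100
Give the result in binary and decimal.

Apply & to each column (1 only where both bits are 1):
  111110110000001101
& 001011001111011100
--------------------
  001010000000001100

Answer: 001010000000001100 (40972)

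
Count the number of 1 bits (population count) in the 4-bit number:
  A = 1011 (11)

1011
1-bits at positions (from bit 0 = LSB): 0, 1, 3
Count = 3

Answer: 3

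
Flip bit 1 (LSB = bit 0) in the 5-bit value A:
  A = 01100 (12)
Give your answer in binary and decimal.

Mask = 1 << 1 = 00010
Bit 1 of A is 0; XOR with the mask flips it to 1.
  01100
^ 00010
-------
  01110

Answer: 01110 (14)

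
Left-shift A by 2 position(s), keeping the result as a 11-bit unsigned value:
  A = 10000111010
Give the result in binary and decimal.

Shift left by 2: drop the top 2 bit(s), append 2 zero(s) on the right.
  10000111010  ->  discard [10], keep [000111010], append 00
= 00011101000

Answer: 00011101000 (232)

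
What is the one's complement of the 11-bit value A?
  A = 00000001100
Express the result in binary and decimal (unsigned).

Flip each bit (0->1, 1->0):
  00000001100
  11111110011

Answer: 11111110011 (2035)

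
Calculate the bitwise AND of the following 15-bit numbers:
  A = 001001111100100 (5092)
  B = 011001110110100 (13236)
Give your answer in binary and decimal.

Apply & to each column (1 only where both bits are 1):
  001001111100100
& 011001110110100
-----------------
  001001110100100

Answer: 001001110100100 (5028)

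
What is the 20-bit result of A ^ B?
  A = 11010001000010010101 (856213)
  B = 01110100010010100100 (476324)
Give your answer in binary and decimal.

Apply ^ to each column (1 where bits differ):
  11010001000010010101
^ 01110100010010100100
----------------------
  10100101010000110001

Answer: 10100101010000110001 (676913)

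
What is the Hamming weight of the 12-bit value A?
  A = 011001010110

011001010110
1-bits at positions (from bit 0 = LSB): 1, 2, 4, 6, 9, 10
Count = 6

Answer: 6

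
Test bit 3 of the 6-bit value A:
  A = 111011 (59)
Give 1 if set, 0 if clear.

Bit 3 is the 4th from the right.
  111011
    ^
That bit is 1.

Answer: 1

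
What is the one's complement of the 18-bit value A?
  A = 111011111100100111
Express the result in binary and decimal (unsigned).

Flip each bit (0->1, 1->0):
  111011111100100111
  000100000011011000

Answer: 000100000011011000 (16600)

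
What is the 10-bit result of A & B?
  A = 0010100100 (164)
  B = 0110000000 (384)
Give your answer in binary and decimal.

Apply & to each column (1 only where both bits are 1):
  0010100100
& 0110000000
------------
  0010000000

Answer: 0010000000 (128)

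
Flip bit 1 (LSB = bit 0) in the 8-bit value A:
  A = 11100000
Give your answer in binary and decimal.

Mask = 1 << 1 = 00000010
Bit 1 of A is 0; XOR with the mask flips it to 1.
  11100000
^ 00000010
----------
  11100010

Answer: 11100010 (226)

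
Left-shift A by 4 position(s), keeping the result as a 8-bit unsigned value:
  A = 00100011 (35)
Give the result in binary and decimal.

Shift left by 4: drop the top 4 bit(s), append 4 zero(s) on the right.
  00100011  ->  discard [0010], keep [0011], append 0000
= 00110000

Answer: 00110000 (48)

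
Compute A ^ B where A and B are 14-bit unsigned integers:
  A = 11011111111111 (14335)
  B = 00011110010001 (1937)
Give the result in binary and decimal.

Apply ^ to each column (1 where bits differ):
  11011111111111
^ 00011110010001
----------------
  11000001101110

Answer: 11000001101110 (12398)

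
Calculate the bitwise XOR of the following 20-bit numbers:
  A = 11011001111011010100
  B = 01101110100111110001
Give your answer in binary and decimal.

Apply ^ to each column (1 where bits differ):
  11011001111011010100
^ 01101110100111110001
----------------------
  10110111011100100101

Answer: 10110111011100100101 (751397)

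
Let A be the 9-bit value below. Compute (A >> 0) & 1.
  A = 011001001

Bit 0 is the 1st from the right.
  011001001
          ^
That bit is 1.

Answer: 1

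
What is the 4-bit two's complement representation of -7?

1. Binary of +7:  0111
2. Invert bits:     1000
3. Add 1:           1001

Answer: 1001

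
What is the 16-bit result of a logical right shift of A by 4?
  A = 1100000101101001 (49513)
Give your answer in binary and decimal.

Logical shift right by 4: drop the bottom 4 bit(s), prepend 4 zero(s) on the left.
  1100000101101001  ->  keep [110000010110], discard [1001], prepend 0000
= 0000110000010110

Answer: 0000110000010110 (3094)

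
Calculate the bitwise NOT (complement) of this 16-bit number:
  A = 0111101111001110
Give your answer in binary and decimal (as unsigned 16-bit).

Flip each bit (0->1, 1->0):
  0111101111001110
  1000010000110001

Answer: 1000010000110001 (33841)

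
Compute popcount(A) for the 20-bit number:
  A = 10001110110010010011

10001110110010010011
1-bits at positions (from bit 0 = LSB): 0, 1, 4, 7, 10, 11, 13, 14, 15, 19
Count = 10

Answer: 10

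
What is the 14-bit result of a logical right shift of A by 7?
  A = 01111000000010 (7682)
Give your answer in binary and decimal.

Logical shift right by 7: drop the bottom 7 bit(s), prepend 7 zero(s) on the left.
  01111000000010  ->  keep [0111100], discard [0000010], prepend 0000000
= 00000000111100

Answer: 00000000111100 (60)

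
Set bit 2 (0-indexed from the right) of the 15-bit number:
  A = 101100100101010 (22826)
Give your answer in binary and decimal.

Mask = 1 << 2 = 000000000000100
Bit 2 of A is 0, so OR-ing with the mask flips it to 1.
  101100100101010
| 000000000000100
-----------------
  101100100101110

Answer: 101100100101110 (22830)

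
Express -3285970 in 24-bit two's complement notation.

1. Binary of +3285970:  001100100010001111010010
2. Invert bits:     110011011101110000101101
3. Add 1:           110011011101110000101110

Answer: 110011011101110000101110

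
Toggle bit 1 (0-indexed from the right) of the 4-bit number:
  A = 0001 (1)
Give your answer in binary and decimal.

Mask = 1 << 1 = 0010
Bit 1 of A is 0; XOR with the mask flips it to 1.
  0001
^ 0010
------
  0011

Answer: 0011 (3)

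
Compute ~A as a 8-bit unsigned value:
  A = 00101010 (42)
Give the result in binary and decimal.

Flip each bit (0->1, 1->0):
  00101010
  11010101

Answer: 11010101 (213)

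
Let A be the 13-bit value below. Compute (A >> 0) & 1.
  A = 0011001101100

Bit 0 is the 1st from the right.
  0011001101100
              ^
That bit is 0.

Answer: 0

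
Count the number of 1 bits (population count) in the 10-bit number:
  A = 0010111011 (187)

0010111011
1-bits at positions (from bit 0 = LSB): 0, 1, 3, 4, 5, 7
Count = 6

Answer: 6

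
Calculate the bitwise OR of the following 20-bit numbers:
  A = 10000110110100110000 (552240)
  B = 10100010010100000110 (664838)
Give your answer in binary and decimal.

Apply | to each column (1 where either bit is 1):
  10000110110100110000
| 10100010010100000110
----------------------
  10100110110100110110

Answer: 10100110110100110110 (683318)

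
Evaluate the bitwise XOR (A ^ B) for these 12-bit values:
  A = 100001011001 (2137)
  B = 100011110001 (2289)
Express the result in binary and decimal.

Apply ^ to each column (1 where bits differ):
  100001011001
^ 100011110001
--------------
  000010101000

Answer: 000010101000 (168)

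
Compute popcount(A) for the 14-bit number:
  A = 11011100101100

11011100101100
1-bits at positions (from bit 0 = LSB): 2, 3, 5, 8, 9, 10, 12, 13
Count = 8

Answer: 8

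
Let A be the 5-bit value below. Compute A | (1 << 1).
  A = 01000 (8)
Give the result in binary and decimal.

Mask = 1 << 1 = 00010
Bit 1 of A is 0, so OR-ing with the mask flips it to 1.
  01000
| 00010
-------
  01010

Answer: 01010 (10)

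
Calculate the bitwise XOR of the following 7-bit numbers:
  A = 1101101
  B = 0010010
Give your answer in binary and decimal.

Apply ^ to each column (1 where bits differ):
  1101101
^ 0010010
---------
  1111111

Answer: 1111111 (127)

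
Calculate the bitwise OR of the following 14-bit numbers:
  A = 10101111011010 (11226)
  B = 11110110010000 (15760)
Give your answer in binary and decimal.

Apply | to each column (1 where either bit is 1):
  10101111011010
| 11110110010000
----------------
  11111111011010

Answer: 11111111011010 (16346)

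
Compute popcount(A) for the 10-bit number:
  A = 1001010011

1001010011
1-bits at positions (from bit 0 = LSB): 0, 1, 4, 6, 9
Count = 5

Answer: 5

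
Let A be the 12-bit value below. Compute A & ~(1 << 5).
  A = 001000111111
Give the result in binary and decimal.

Mask = ~(1 << 5) = 111111011111
Bit 5 of A is 1, so AND-ing with the mask clears it to 0.
  001000111111
& 111111011111
--------------
  001000011111

Answer: 001000011111 (543)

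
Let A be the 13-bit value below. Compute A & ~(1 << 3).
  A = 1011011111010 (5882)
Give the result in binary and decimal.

Mask = ~(1 << 3) = 1111111110111
Bit 3 of A is 1, so AND-ing with the mask clears it to 0.
  1011011111010
& 1111111110111
---------------
  1011011110010

Answer: 1011011110010 (5874)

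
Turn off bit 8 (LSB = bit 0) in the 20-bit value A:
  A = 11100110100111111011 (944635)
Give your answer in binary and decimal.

Mask = ~(1 << 8) = 11111111111011111111
Bit 8 of A is 1, so AND-ing with the mask clears it to 0.
  11100110100111111011
& 11111111111011111111
----------------------
  11100110100011111011

Answer: 11100110100011111011 (944379)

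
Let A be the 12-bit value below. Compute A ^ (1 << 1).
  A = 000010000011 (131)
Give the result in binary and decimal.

Mask = 1 << 1 = 000000000010
Bit 1 of A is 1; XOR with the mask flips it to 0.
  000010000011
^ 000000000010
--------------
  000010000001

Answer: 000010000001 (129)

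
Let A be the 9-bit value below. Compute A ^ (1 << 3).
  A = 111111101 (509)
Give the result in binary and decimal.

Mask = 1 << 3 = 000001000
Bit 3 of A is 1; XOR with the mask flips it to 0.
  111111101
^ 000001000
-----------
  111110101

Answer: 111110101 (501)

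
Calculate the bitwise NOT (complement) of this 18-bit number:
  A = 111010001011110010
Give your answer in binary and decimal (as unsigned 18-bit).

Flip each bit (0->1, 1->0):
  111010001011110010
  000101110100001101

Answer: 000101110100001101 (23821)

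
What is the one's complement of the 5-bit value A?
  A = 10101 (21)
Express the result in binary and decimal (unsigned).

Flip each bit (0->1, 1->0):
  10101
  01010

Answer: 01010 (10)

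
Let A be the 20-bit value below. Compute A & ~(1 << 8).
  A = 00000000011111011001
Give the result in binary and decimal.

Mask = ~(1 << 8) = 11111111111011111111
Bit 8 of A is 1, so AND-ing with the mask clears it to 0.
  00000000011111011001
& 11111111111011111111
----------------------
  00000000011011011001

Answer: 00000000011011011001 (1753)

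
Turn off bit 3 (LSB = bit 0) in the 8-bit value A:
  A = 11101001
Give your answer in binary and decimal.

Mask = ~(1 << 3) = 11110111
Bit 3 of A is 1, so AND-ing with the mask clears it to 0.
  11101001
& 11110111
----------
  11100001

Answer: 11100001 (225)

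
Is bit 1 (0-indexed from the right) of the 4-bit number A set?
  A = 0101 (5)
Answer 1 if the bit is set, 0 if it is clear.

Bit 1 is the 2nd from the right.
  0101
    ^
That bit is 0.

Answer: 0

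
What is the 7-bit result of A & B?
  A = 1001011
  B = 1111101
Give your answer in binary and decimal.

Apply & to each column (1 only where both bits are 1):
  1001011
& 1111101
---------
  1001001

Answer: 1001001 (73)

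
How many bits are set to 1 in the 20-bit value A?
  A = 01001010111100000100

01001010111100000100
1-bits at positions (from bit 0 = LSB): 2, 8, 9, 10, 11, 13, 15, 18
Count = 8

Answer: 8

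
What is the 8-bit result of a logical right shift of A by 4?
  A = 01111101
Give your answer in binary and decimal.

Logical shift right by 4: drop the bottom 4 bit(s), prepend 4 zero(s) on the left.
  01111101  ->  keep [0111], discard [1101], prepend 0000
= 00000111

Answer: 00000111 (7)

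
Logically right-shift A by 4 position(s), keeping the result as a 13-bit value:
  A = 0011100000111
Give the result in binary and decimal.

Logical shift right by 4: drop the bottom 4 bit(s), prepend 4 zero(s) on the left.
  0011100000111  ->  keep [001110000], discard [0111], prepend 0000
= 0000001110000

Answer: 0000001110000 (112)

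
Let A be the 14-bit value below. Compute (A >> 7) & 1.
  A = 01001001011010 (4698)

Bit 7 is the 8th from the right.
  01001001011010
        ^
That bit is 0.

Answer: 0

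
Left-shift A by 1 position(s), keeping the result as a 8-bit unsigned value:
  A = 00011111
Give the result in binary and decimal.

Shift left by 1: drop the top 1 bit(s), append 1 zero(s) on the right.
  00011111  ->  discard [0], keep [0011111], append 0
= 00111110

Answer: 00111110 (62)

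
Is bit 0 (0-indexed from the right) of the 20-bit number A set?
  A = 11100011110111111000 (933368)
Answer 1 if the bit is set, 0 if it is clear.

Bit 0 is the 1st from the right.
  11100011110111111000
                     ^
That bit is 0.

Answer: 0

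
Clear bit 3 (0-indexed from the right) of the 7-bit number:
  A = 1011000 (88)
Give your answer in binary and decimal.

Mask = ~(1 << 3) = 1110111
Bit 3 of A is 1, so AND-ing with the mask clears it to 0.
  1011000
& 1110111
---------
  1010000

Answer: 1010000 (80)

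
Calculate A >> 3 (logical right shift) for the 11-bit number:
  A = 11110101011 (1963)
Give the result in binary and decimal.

Logical shift right by 3: drop the bottom 3 bit(s), prepend 3 zero(s) on the left.
  11110101011  ->  keep [11110101], discard [011], prepend 000
= 00011110101

Answer: 00011110101 (245)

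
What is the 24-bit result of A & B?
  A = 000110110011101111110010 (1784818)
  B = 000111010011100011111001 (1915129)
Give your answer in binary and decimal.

Apply & to each column (1 only where both bits are 1):
  000110110011101111110010
& 000111010011100011111001
--------------------------
  000110010011100011110000

Answer: 000110010011100011110000 (1652976)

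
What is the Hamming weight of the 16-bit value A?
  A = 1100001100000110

1100001100000110
1-bits at positions (from bit 0 = LSB): 1, 2, 8, 9, 14, 15
Count = 6

Answer: 6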